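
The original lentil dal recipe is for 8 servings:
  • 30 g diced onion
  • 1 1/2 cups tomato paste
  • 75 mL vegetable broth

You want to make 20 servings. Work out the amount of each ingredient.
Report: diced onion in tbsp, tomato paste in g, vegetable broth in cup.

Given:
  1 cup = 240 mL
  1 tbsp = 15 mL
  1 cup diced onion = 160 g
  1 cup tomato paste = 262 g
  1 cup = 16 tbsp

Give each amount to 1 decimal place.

diced onion: 7.5 tbsp; tomato paste: 982.5 g; vegetable broth: 0.8 cup

Scaling factor: 20/8 = 5/2 = 2.5.
diced onion: 30 g × 5/2 ÷ 160 g/cup × 16 tbsp/cup = 7.5 tbsp
tomato paste: 1.5 cup × 5/2 × 262 g/cup = 982.5 g
vegetable broth: 75 mL × 5/2 ÷ 240 mL/cup ≈ 0.8 cup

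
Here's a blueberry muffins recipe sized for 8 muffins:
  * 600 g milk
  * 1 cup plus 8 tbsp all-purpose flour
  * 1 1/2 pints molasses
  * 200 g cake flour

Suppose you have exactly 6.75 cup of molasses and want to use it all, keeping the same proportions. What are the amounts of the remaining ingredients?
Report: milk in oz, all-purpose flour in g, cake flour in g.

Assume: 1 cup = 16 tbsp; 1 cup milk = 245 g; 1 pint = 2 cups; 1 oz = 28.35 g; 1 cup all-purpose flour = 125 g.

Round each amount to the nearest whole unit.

milk: 48 oz; all-purpose flour: 422 g; cake flour: 450 g

The original recipe has 3 cup of molasses, so the scaling factor is 6.75 ÷ 3 = 9/4 = 2.25.
milk: 600 g × 9/4 ÷ 28.35 g/oz ≈ 48 oz
all-purpose flour: (1 cup + 8 tbsp = 1.5 cup) × 9/4 × 125 g/cup ≈ 422 g
cake flour: 200 g × 9/4 = 450 g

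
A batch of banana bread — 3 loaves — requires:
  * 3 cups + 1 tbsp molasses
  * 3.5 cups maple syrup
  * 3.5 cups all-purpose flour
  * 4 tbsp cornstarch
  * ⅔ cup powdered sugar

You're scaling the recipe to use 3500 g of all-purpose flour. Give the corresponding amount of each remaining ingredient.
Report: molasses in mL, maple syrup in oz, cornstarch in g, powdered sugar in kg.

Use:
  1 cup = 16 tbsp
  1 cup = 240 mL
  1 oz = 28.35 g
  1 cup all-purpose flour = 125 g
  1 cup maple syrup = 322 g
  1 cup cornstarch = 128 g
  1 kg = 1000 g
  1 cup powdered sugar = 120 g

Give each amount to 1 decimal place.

molasses: 5880.0 mL; maple syrup: 318.0 oz; cornstarch: 256.0 g; powdered sugar: 0.6 kg

The original recipe has 437.5 g of all-purpose flour, so the scaling factor is 3500 ÷ 437.5 = 8.
molasses: (3 cup + 1 tbsp = 3.0625 cup) × 8 × 240 mL/cup = 5880.0 mL
maple syrup: 3.5 cup × 8 × 322 g/cup ÷ 28.35 g/oz ≈ 318.0 oz
cornstarch: 4 tbsp × 8 ÷ 16 tbsp/cup × 128 g/cup = 256.0 g
powdered sugar: 2/3 cup × 8 × 120 g/cup ÷ 1000 g/kg ≈ 0.6 kg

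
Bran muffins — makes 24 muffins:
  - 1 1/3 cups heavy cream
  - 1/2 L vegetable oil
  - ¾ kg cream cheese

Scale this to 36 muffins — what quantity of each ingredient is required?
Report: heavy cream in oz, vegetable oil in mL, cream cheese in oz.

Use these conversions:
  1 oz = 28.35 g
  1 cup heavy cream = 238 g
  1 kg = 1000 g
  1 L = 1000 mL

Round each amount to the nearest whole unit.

heavy cream: 17 oz; vegetable oil: 750 mL; cream cheese: 40 oz

Scaling factor: 36/24 = 3/2 = 1.5.
heavy cream: 4/3 cup × 3/2 × 238 g/cup ÷ 28.35 g/oz ≈ 17 oz
vegetable oil: 0.5 L × 3/2 × 1000 mL/L = 750 mL
cream cheese: 0.75 kg × 3/2 × 1000 g/kg ÷ 28.35 g/oz ≈ 40 oz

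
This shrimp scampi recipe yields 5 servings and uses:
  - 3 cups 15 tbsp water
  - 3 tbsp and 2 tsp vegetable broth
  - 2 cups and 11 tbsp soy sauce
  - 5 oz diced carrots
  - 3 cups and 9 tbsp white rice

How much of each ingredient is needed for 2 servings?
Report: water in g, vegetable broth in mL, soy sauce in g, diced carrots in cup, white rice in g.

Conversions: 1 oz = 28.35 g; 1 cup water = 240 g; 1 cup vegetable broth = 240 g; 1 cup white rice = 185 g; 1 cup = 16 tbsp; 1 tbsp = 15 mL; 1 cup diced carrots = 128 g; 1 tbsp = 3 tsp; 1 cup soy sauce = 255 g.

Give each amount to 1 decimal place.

water: 378.0 g; vegetable broth: 22.0 mL; soy sauce: 274.1 g; diced carrots: 0.4 cup; white rice: 263.6 g

Scaling factor: 2/5 = 0.4.
water: (3 cup + 15 tbsp = 3.9375 cup) × 2/5 × 240 g/cup = 378.0 g
vegetable broth: (3 tbsp + 2 tsp = 11/3 tbsp) × 2/5 × 15 mL/tbsp = 22.0 mL
soy sauce: (2 cup + 11 tbsp = 2.6875 cup) × 2/5 × 255 g/cup ≈ 274.1 g
diced carrots: 5 oz × 2/5 × 28.35 g/oz ÷ 128 g/cup ≈ 0.4 cup
white rice: (3 cup + 9 tbsp = 3.5625 cup) × 2/5 × 185 g/cup ≈ 263.6 g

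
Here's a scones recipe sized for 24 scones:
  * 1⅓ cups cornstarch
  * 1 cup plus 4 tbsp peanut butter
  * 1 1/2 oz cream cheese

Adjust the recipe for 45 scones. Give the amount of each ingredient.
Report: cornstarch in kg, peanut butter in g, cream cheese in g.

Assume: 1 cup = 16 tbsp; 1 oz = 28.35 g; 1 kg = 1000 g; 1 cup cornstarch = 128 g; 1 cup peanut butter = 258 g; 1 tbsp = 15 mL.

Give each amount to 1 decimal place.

Scaling factor: 45/24 = 15/8 = 1.875.
cornstarch: 4/3 cup × 15/8 × 128 g/cup ÷ 1000 g/kg ≈ 0.3 kg
peanut butter: (1 cup + 4 tbsp = 1.25 cup) × 15/8 × 258 g/cup ≈ 604.7 g
cream cheese: 1.5 oz × 15/8 × 28.35 g/oz ≈ 79.7 g

cornstarch: 0.3 kg; peanut butter: 604.7 g; cream cheese: 79.7 g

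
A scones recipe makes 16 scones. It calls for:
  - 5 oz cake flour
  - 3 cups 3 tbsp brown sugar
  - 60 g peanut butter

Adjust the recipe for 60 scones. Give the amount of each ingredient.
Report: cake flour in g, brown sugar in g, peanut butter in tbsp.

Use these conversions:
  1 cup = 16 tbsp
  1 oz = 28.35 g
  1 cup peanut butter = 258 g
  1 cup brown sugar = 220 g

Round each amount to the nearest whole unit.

Scaling factor: 60/16 = 15/4 = 3.75.
cake flour: 5 oz × 15/4 × 28.35 g/oz ≈ 532 g
brown sugar: (3 cup + 3 tbsp = 3.1875 cup) × 15/4 × 220 g/cup ≈ 2630 g
peanut butter: 60 g × 15/4 ÷ 258 g/cup × 16 tbsp/cup ≈ 14 tbsp

cake flour: 532 g; brown sugar: 2630 g; peanut butter: 14 tbsp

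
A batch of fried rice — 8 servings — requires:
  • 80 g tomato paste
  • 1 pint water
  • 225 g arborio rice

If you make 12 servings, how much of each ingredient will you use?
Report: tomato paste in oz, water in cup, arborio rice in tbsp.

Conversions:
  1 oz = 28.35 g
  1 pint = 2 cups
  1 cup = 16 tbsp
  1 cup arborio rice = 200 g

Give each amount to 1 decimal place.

Scaling factor: 12/8 = 3/2 = 1.5.
tomato paste: 80 g × 3/2 ÷ 28.35 g/oz ≈ 4.2 oz
water: 1 pint × 3/2 × 2 cup/pint = 3.0 cup
arborio rice: 225 g × 3/2 ÷ 200 g/cup × 16 tbsp/cup = 27.0 tbsp

tomato paste: 4.2 oz; water: 3.0 cup; arborio rice: 27.0 tbsp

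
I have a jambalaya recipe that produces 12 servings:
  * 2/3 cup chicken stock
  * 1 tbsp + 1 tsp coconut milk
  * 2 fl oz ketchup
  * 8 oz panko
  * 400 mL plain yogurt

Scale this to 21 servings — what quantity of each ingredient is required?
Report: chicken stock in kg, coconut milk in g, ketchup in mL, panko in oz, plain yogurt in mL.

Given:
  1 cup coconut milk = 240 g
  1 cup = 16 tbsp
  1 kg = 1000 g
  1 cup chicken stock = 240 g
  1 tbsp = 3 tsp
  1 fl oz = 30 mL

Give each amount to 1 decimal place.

Scaling factor: 21/12 = 7/4 = 1.75.
chicken stock: 2/3 cup × 7/4 × 240 g/cup ÷ 1000 g/kg ≈ 0.3 kg
coconut milk: (1 tbsp + 1 tsp = 4/3 tbsp) × 7/4 ÷ 16 tbsp/cup × 240 g/cup = 35.0 g
ketchup: 2 fl oz × 7/4 × 30 mL/fl oz = 105.0 mL
panko: 8 oz × 7/4 = 14.0 oz
plain yogurt: 400 mL × 7/4 = 700.0 mL

chicken stock: 0.3 kg; coconut milk: 35.0 g; ketchup: 105.0 mL; panko: 14.0 oz; plain yogurt: 700.0 mL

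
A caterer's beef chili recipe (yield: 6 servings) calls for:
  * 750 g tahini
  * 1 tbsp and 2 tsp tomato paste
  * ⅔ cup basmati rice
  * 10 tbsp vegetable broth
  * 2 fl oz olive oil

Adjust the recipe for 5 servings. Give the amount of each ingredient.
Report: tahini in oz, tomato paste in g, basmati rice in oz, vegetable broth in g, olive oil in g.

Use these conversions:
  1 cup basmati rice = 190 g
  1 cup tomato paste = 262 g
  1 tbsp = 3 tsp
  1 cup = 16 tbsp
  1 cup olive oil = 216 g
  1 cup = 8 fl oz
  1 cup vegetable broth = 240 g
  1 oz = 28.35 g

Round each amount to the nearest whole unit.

Scaling factor: 5/6.
tahini: 750 g × 5/6 ÷ 28.35 g/oz ≈ 22 oz
tomato paste: (1 tbsp + 2 tsp = 5/3 tbsp) × 5/6 ÷ 16 tbsp/cup × 262 g/cup ≈ 23 g
basmati rice: 2/3 cup × 5/6 × 190 g/cup ÷ 28.35 g/oz ≈ 4 oz
vegetable broth: 10 tbsp × 5/6 ÷ 16 tbsp/cup × 240 g/cup = 125 g
olive oil: 2 fl oz × 5/6 ÷ 8 fl oz/cup × 216 g/cup = 45 g

tahini: 22 oz; tomato paste: 23 g; basmati rice: 4 oz; vegetable broth: 125 g; olive oil: 45 g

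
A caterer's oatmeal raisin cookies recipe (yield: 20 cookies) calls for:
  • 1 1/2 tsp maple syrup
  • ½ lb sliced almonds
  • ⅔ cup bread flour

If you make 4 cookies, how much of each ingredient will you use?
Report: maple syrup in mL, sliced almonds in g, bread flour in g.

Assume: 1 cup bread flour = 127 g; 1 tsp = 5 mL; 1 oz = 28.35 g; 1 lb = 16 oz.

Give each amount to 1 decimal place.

maple syrup: 1.5 mL; sliced almonds: 45.4 g; bread flour: 16.9 g

Scaling factor: 4/20 = 1/5 = 0.2.
maple syrup: 1.5 tsp × 1/5 × 5 mL/tsp = 1.5 mL
sliced almonds: 0.5 lb × 1/5 × 16 oz/lb × 28.35 g/oz ≈ 45.4 g
bread flour: 2/3 cup × 1/5 × 127 g/cup ≈ 16.9 g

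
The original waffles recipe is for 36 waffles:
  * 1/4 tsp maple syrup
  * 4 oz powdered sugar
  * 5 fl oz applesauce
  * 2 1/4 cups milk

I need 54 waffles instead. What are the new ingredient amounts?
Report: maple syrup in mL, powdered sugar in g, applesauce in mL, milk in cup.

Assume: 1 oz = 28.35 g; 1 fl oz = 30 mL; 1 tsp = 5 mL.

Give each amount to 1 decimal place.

maple syrup: 1.9 mL; powdered sugar: 170.1 g; applesauce: 225.0 mL; milk: 3.4 cup

Scaling factor: 54/36 = 3/2 = 1.5.
maple syrup: 0.25 tsp × 3/2 × 5 mL/tsp ≈ 1.9 mL
powdered sugar: 4 oz × 3/2 × 28.35 g/oz = 170.1 g
applesauce: 5 fl oz × 3/2 × 30 mL/fl oz = 225.0 mL
milk: 2.25 cup × 3/2 ≈ 3.4 cup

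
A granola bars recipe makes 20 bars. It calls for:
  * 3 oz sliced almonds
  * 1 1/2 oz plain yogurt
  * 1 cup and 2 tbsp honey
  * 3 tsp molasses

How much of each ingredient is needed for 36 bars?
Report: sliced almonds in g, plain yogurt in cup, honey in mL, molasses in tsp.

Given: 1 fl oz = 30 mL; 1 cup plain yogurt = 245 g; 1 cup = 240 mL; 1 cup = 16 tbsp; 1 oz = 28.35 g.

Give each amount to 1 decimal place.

Scaling factor: 36/20 = 9/5 = 1.8.
sliced almonds: 3 oz × 9/5 × 28.35 g/oz ≈ 153.1 g
plain yogurt: 1.5 oz × 9/5 × 28.35 g/oz ÷ 245 g/cup ≈ 0.3 cup
honey: (1 cup + 2 tbsp = 1.125 cup) × 9/5 × 240 mL/cup = 486.0 mL
molasses: 3 tsp × 9/5 = 5.4 tsp

sliced almonds: 153.1 g; plain yogurt: 0.3 cup; honey: 486.0 mL; molasses: 5.4 tsp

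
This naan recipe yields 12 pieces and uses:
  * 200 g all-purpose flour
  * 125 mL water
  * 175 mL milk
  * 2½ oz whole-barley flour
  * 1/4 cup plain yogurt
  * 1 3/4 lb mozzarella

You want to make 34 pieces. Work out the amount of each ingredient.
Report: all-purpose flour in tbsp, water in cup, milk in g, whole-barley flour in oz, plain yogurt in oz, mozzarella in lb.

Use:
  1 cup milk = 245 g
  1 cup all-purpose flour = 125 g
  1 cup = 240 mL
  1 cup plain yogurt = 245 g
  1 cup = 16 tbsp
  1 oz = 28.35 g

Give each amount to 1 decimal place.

all-purpose flour: 72.5 tbsp; water: 1.5 cup; milk: 506.2 g; whole-barley flour: 7.1 oz; plain yogurt: 6.1 oz; mozzarella: 5.0 lb

Scaling factor: 34/12 = 17/6.
all-purpose flour: 200 g × 17/6 ÷ 125 g/cup × 16 tbsp/cup ≈ 72.5 tbsp
water: 125 mL × 17/6 ÷ 240 mL/cup ≈ 1.5 cup
milk: 175 mL × 17/6 ÷ 240 mL/cup × 245 g/cup ≈ 506.2 g
whole-barley flour: 2.5 oz × 17/6 ≈ 7.1 oz
plain yogurt: 0.25 cup × 17/6 × 245 g/cup ÷ 28.35 g/oz ≈ 6.1 oz
mozzarella: 1.75 lb × 17/6 ≈ 5.0 lb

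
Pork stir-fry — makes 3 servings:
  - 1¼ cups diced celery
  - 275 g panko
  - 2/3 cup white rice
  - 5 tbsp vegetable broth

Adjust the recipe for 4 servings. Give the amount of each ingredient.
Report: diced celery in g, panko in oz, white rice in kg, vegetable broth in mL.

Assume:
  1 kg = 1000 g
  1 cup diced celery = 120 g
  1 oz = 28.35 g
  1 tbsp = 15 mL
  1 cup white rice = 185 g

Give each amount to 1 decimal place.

Scaling factor: 4/3.
diced celery: 1.25 cup × 4/3 × 120 g/cup = 200.0 g
panko: 275 g × 4/3 ÷ 28.35 g/oz ≈ 12.9 oz
white rice: 2/3 cup × 4/3 × 185 g/cup ÷ 1000 g/kg ≈ 0.2 kg
vegetable broth: 5 tbsp × 4/3 × 15 mL/tbsp = 100.0 mL

diced celery: 200.0 g; panko: 12.9 oz; white rice: 0.2 kg; vegetable broth: 100.0 mL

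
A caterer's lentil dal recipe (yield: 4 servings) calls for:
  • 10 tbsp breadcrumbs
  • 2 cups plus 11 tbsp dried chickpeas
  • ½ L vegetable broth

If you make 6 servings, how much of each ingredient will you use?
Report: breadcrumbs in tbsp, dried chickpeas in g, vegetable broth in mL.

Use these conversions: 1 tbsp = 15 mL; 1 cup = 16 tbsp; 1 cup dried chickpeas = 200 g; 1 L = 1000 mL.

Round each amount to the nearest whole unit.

Scaling factor: 6/4 = 3/2 = 1.5.
breadcrumbs: 10 tbsp × 3/2 = 15 tbsp
dried chickpeas: (2 cup + 11 tbsp = 2.6875 cup) × 3/2 × 200 g/cup ≈ 806 g
vegetable broth: 0.5 L × 3/2 × 1000 mL/L = 750 mL

breadcrumbs: 15 tbsp; dried chickpeas: 806 g; vegetable broth: 750 mL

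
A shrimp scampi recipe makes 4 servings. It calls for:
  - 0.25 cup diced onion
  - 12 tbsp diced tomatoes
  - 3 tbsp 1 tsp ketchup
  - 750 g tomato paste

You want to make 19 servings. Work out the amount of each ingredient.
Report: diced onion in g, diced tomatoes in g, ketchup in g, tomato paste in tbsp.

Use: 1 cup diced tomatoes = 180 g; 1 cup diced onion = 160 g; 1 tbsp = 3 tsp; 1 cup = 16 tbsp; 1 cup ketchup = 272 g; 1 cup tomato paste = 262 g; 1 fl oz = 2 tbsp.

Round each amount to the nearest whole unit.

Scaling factor: 19/4 = 4.75.
diced onion: 0.25 cup × 19/4 × 160 g/cup = 190 g
diced tomatoes: 12 tbsp × 19/4 ÷ 16 tbsp/cup × 180 g/cup ≈ 641 g
ketchup: (3 tbsp + 1 tsp = 10/3 tbsp) × 19/4 ÷ 16 tbsp/cup × 272 g/cup ≈ 269 g
tomato paste: 750 g × 19/4 ÷ 262 g/cup × 16 tbsp/cup ≈ 218 tbsp

diced onion: 190 g; diced tomatoes: 641 g; ketchup: 269 g; tomato paste: 218 tbsp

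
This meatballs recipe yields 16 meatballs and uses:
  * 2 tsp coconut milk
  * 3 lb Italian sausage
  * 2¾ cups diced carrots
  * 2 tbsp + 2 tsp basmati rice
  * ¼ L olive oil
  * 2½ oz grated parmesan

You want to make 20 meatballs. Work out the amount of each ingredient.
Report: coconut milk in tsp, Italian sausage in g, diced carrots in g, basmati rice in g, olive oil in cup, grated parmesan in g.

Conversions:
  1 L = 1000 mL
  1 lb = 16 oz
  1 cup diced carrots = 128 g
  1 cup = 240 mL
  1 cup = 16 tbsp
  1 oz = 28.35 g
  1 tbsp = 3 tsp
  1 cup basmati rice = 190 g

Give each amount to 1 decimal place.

coconut milk: 2.5 tsp; Italian sausage: 1701.0 g; diced carrots: 440.0 g; basmati rice: 39.6 g; olive oil: 1.3 cup; grated parmesan: 88.6 g

Scaling factor: 20/16 = 5/4 = 1.25.
coconut milk: 2 tsp × 5/4 = 2.5 tsp
Italian sausage: 3 lb × 5/4 × 16 oz/lb × 28.35 g/oz = 1701.0 g
diced carrots: 2.75 cup × 5/4 × 128 g/cup = 440.0 g
basmati rice: (2 tbsp + 2 tsp = 8/3 tbsp) × 5/4 ÷ 16 tbsp/cup × 190 g/cup ≈ 39.6 g
olive oil: 0.25 L × 5/4 × 1000 mL/L ÷ 240 mL/cup ≈ 1.3 cup
grated parmesan: 2.5 oz × 5/4 × 28.35 g/oz ≈ 88.6 g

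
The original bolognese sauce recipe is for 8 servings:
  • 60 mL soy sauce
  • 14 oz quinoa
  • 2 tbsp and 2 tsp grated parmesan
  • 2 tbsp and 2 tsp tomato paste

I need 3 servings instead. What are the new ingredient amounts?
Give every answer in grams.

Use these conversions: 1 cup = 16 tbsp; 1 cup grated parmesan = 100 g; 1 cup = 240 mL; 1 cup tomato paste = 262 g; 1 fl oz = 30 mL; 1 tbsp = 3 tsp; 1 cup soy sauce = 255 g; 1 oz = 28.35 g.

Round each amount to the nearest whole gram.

Scaling factor: 3/8 = 0.375.
soy sauce: 60 mL × 3/8 ÷ 240 mL/cup × 255 g/cup ≈ 24 g
quinoa: 14 oz × 3/8 × 28.35 g/oz ≈ 149 g
grated parmesan: (2 tbsp + 2 tsp = 8/3 tbsp) × 3/8 ÷ 16 tbsp/cup × 100 g/cup ≈ 6 g
tomato paste: (2 tbsp + 2 tsp = 8/3 tbsp) × 3/8 ÷ 16 tbsp/cup × 262 g/cup ≈ 16 g

soy sauce: 24 g; quinoa: 149 g; grated parmesan: 6 g; tomato paste: 16 g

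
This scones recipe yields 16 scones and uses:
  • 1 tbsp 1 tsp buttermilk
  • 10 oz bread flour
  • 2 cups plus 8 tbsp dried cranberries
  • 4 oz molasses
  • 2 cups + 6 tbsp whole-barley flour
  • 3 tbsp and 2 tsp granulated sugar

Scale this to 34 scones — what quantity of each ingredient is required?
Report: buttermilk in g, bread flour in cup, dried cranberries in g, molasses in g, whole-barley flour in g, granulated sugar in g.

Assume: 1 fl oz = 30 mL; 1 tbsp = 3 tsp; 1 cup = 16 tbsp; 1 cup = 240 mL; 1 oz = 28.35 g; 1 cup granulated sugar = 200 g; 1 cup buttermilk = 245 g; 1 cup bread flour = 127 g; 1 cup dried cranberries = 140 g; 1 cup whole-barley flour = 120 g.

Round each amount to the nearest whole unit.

Scaling factor: 34/16 = 17/8 = 2.125.
buttermilk: (1 tbsp + 1 tsp = 4/3 tbsp) × 17/8 ÷ 16 tbsp/cup × 245 g/cup ≈ 43 g
bread flour: 10 oz × 17/8 × 28.35 g/oz ÷ 127 g/cup ≈ 5 cup
dried cranberries: (2 cup + 8 tbsp = 2.5 cup) × 17/8 × 140 g/cup ≈ 744 g
molasses: 4 oz × 17/8 × 28.35 g/oz ≈ 241 g
whole-barley flour: (2 cup + 6 tbsp = 2.375 cup) × 17/8 × 120 g/cup ≈ 606 g
granulated sugar: (3 tbsp + 2 tsp = 11/3 tbsp) × 17/8 ÷ 16 tbsp/cup × 200 g/cup ≈ 97 g

buttermilk: 43 g; bread flour: 5 cup; dried cranberries: 744 g; molasses: 241 g; whole-barley flour: 606 g; granulated sugar: 97 g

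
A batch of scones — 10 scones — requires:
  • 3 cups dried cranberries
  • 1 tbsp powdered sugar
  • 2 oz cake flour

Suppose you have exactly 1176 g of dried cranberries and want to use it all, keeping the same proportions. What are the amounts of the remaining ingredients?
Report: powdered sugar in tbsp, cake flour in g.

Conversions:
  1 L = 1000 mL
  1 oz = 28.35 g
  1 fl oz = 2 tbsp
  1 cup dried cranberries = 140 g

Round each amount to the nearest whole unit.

powdered sugar: 3 tbsp; cake flour: 159 g

The original recipe has 420 g of dried cranberries, so the scaling factor is 1176 ÷ 420 = 14/5 = 2.8.
powdered sugar: 1 tbsp × 14/5 ≈ 3 tbsp
cake flour: 2 oz × 14/5 × 28.35 g/oz ≈ 159 g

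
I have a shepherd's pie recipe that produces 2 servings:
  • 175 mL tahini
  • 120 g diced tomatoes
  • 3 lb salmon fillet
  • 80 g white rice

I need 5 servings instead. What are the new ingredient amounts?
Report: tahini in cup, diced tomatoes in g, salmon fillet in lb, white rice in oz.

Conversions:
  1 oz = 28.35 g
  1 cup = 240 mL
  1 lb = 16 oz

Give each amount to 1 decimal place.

Scaling factor: 5/2 = 2.5.
tahini: 175 mL × 5/2 ÷ 240 mL/cup ≈ 1.8 cup
diced tomatoes: 120 g × 5/2 = 300.0 g
salmon fillet: 3 lb × 5/2 = 7.5 lb
white rice: 80 g × 5/2 ÷ 28.35 g/oz ≈ 7.1 oz

tahini: 1.8 cup; diced tomatoes: 300.0 g; salmon fillet: 7.5 lb; white rice: 7.1 oz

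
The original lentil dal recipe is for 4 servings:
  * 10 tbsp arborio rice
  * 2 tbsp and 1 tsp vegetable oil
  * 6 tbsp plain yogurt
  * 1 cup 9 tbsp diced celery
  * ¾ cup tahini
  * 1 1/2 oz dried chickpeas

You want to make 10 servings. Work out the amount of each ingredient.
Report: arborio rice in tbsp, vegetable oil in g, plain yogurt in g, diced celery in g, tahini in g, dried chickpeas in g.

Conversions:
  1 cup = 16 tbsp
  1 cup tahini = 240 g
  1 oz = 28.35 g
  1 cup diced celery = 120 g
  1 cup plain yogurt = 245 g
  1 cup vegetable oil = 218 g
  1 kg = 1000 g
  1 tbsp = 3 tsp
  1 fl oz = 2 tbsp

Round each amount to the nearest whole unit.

arborio rice: 25 tbsp; vegetable oil: 79 g; plain yogurt: 230 g; diced celery: 469 g; tahini: 450 g; dried chickpeas: 106 g

Scaling factor: 10/4 = 5/2 = 2.5.
arborio rice: 10 tbsp × 5/2 = 25 tbsp
vegetable oil: (2 tbsp + 1 tsp = 7/3 tbsp) × 5/2 ÷ 16 tbsp/cup × 218 g/cup ≈ 79 g
plain yogurt: 6 tbsp × 5/2 ÷ 16 tbsp/cup × 245 g/cup ≈ 230 g
diced celery: (1 cup + 9 tbsp = 1.5625 cup) × 5/2 × 120 g/cup ≈ 469 g
tahini: 0.75 cup × 5/2 × 240 g/cup = 450 g
dried chickpeas: 1.5 oz × 5/2 × 28.35 g/oz ≈ 106 g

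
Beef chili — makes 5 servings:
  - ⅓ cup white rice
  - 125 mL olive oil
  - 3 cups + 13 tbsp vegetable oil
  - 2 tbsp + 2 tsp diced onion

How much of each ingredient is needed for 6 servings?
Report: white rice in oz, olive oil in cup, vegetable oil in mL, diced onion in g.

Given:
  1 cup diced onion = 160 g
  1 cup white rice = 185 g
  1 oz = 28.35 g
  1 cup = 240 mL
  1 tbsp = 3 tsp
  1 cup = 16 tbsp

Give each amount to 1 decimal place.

Scaling factor: 6/5 = 1.2.
white rice: 1/3 cup × 6/5 × 185 g/cup ÷ 28.35 g/oz ≈ 2.6 oz
olive oil: 125 mL × 6/5 ÷ 240 mL/cup ≈ 0.6 cup
vegetable oil: (3 cup + 13 tbsp = 3.8125 cup) × 6/5 × 240 mL/cup = 1098.0 mL
diced onion: (2 tbsp + 2 tsp = 8/3 tbsp) × 6/5 ÷ 16 tbsp/cup × 160 g/cup = 32.0 g

white rice: 2.6 oz; olive oil: 0.6 cup; vegetable oil: 1098.0 mL; diced onion: 32.0 g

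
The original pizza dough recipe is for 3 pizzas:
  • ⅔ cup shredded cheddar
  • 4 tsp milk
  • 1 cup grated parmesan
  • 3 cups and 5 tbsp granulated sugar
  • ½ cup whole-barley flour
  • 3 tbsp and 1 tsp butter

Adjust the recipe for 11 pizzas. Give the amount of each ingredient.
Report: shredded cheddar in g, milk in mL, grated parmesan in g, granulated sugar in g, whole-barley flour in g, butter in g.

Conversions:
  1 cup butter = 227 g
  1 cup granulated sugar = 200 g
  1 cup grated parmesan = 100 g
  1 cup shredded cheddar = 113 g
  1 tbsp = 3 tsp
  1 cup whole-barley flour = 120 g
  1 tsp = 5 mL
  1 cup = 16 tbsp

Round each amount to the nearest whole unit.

Scaling factor: 11/3.
shredded cheddar: 2/3 cup × 11/3 × 113 g/cup ≈ 276 g
milk: 4 tsp × 11/3 × 5 mL/tsp ≈ 73 mL
grated parmesan: 1 cup × 11/3 × 100 g/cup ≈ 367 g
granulated sugar: (3 cup + 5 tbsp = 3.3125 cup) × 11/3 × 200 g/cup ≈ 2429 g
whole-barley flour: 0.5 cup × 11/3 × 120 g/cup = 220 g
butter: (3 tbsp + 1 tsp = 10/3 tbsp) × 11/3 ÷ 16 tbsp/cup × 227 g/cup ≈ 173 g

shredded cheddar: 276 g; milk: 73 mL; grated parmesan: 367 g; granulated sugar: 2429 g; whole-barley flour: 220 g; butter: 173 g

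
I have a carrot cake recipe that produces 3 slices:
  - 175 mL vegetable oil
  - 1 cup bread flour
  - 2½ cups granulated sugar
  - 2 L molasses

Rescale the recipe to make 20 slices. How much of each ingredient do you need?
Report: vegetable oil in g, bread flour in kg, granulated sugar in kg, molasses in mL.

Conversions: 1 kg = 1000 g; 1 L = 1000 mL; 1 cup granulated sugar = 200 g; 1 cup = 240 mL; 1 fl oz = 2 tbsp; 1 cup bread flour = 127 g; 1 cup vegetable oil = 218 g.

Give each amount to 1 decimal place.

Scaling factor: 20/3.
vegetable oil: 175 mL × 20/3 ÷ 240 mL/cup × 218 g/cup ≈ 1059.7 g
bread flour: 1 cup × 20/3 × 127 g/cup ÷ 1000 g/kg ≈ 0.8 kg
granulated sugar: 2.5 cup × 20/3 × 200 g/cup ÷ 1000 g/kg ≈ 3.3 kg
molasses: 2 L × 20/3 × 1000 mL/L ≈ 13333.3 mL

vegetable oil: 1059.7 g; bread flour: 0.8 kg; granulated sugar: 3.3 kg; molasses: 13333.3 mL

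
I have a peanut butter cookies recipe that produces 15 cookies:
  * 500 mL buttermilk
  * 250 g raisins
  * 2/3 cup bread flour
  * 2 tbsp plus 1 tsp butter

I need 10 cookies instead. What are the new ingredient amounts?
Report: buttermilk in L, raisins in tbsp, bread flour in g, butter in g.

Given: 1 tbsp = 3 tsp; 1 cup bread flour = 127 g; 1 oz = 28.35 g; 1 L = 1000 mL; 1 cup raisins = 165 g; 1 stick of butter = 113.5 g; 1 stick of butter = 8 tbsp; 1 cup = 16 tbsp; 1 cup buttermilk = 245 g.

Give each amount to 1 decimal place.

Scaling factor: 10/15 = 2/3.
buttermilk: 500 mL × 2/3 ÷ 1000 mL/L ≈ 0.3 L
raisins: 250 g × 2/3 ÷ 165 g/cup × 16 tbsp/cup ≈ 16.2 tbsp
bread flour: 2/3 cup × 2/3 × 127 g/cup ≈ 56.4 g
butter: (2 tbsp + 1 tsp = 7/3 tbsp) × 2/3 ÷ 8 tbsp/stick × 113.5 g/stick ≈ 22.1 g

buttermilk: 0.3 L; raisins: 16.2 tbsp; bread flour: 56.4 g; butter: 22.1 g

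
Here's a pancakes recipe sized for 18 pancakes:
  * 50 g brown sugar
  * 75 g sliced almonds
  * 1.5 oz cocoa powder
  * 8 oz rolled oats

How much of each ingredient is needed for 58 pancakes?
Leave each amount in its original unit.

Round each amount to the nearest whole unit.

brown sugar: 161 g; sliced almonds: 242 g; cocoa powder: 5 oz; rolled oats: 26 oz

Scaling factor: 58/18 = 29/9.
brown sugar: 50 g × 29/9 ≈ 161 g
sliced almonds: 75 g × 29/9 ≈ 242 g
cocoa powder: 1.5 oz × 29/9 ≈ 5 oz
rolled oats: 8 oz × 29/9 ≈ 26 oz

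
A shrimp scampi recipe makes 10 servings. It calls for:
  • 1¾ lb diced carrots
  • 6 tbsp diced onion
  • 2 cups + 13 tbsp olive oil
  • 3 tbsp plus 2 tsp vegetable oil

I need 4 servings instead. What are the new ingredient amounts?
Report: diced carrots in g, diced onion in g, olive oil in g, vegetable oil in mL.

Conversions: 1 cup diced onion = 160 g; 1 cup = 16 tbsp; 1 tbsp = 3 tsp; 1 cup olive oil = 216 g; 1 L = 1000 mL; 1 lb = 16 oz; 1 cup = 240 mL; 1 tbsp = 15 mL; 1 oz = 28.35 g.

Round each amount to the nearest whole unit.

diced carrots: 318 g; diced onion: 24 g; olive oil: 243 g; vegetable oil: 22 mL

Scaling factor: 4/10 = 2/5 = 0.4.
diced carrots: 1.75 lb × 2/5 × 16 oz/lb × 28.35 g/oz ≈ 318 g
diced onion: 6 tbsp × 2/5 ÷ 16 tbsp/cup × 160 g/cup = 24 g
olive oil: (2 cup + 13 tbsp = 2.8125 cup) × 2/5 × 216 g/cup = 243 g
vegetable oil: (3 tbsp + 2 tsp = 11/3 tbsp) × 2/5 × 15 mL/tbsp = 22 mL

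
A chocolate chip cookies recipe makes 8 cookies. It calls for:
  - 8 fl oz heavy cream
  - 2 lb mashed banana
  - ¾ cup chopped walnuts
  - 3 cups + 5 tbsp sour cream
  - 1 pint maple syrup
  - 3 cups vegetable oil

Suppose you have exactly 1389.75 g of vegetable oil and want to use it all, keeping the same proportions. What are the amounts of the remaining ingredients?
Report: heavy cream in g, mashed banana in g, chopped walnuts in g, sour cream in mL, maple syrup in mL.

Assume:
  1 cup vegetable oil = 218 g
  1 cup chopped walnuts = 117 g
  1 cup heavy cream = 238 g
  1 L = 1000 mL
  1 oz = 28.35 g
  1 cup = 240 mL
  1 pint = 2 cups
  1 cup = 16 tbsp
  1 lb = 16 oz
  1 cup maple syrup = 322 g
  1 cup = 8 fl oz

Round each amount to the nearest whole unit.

heavy cream: 506 g; mashed banana: 1928 g; chopped walnuts: 186 g; sour cream: 1689 mL; maple syrup: 1020 mL

The original recipe has 654 g of vegetable oil, so the scaling factor is 1389.75 ÷ 654 = 17/8 = 2.125.
heavy cream: 8 fl oz × 17/8 ÷ 8 fl oz/cup × 238 g/cup ≈ 506 g
mashed banana: 2 lb × 17/8 × 16 oz/lb × 28.35 g/oz ≈ 1928 g
chopped walnuts: 0.75 cup × 17/8 × 117 g/cup ≈ 186 g
sour cream: (3 cup + 5 tbsp = 3.3125 cup) × 17/8 × 240 mL/cup ≈ 1689 mL
maple syrup: 1 pint × 17/8 × 2 cup/pint × 240 mL/cup = 1020 mL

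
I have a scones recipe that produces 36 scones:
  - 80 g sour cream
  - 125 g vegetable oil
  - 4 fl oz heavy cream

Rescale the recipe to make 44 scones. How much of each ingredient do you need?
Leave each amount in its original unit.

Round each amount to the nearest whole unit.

sour cream: 98 g; vegetable oil: 153 g; heavy cream: 5 fl oz

Scaling factor: 44/36 = 11/9.
sour cream: 80 g × 11/9 ≈ 98 g
vegetable oil: 125 g × 11/9 ≈ 153 g
heavy cream: 4 fl oz × 11/9 ≈ 5 fl oz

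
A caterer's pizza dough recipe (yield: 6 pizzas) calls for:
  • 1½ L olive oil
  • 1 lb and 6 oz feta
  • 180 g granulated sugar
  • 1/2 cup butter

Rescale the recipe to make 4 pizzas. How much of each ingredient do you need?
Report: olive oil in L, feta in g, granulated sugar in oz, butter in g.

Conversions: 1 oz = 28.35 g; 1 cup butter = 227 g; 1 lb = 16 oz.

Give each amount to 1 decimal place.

Scaling factor: 4/6 = 2/3.
olive oil: 1.5 L × 2/3 = 1.0 L
feta: (1 lb + 6 oz = 1.375 lb) × 2/3 × 16 oz/lb × 28.35 g/oz = 415.8 g
granulated sugar: 180 g × 2/3 ÷ 28.35 g/oz ≈ 4.2 oz
butter: 0.5 cup × 2/3 × 227 g/cup ≈ 75.7 g

olive oil: 1.0 L; feta: 415.8 g; granulated sugar: 4.2 oz; butter: 75.7 g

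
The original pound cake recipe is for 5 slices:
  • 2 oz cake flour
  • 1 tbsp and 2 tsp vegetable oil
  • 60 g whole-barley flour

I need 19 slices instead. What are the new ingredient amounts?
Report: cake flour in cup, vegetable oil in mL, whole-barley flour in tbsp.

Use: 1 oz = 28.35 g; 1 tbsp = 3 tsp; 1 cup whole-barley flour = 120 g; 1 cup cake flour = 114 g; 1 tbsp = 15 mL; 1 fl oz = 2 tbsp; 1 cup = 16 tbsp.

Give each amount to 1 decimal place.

cake flour: 1.9 cup; vegetable oil: 95.0 mL; whole-barley flour: 30.4 tbsp

Scaling factor: 19/5 = 3.8.
cake flour: 2 oz × 19/5 × 28.35 g/oz ÷ 114 g/cup ≈ 1.9 cup
vegetable oil: (1 tbsp + 2 tsp = 5/3 tbsp) × 19/5 × 15 mL/tbsp = 95.0 mL
whole-barley flour: 60 g × 19/5 ÷ 120 g/cup × 16 tbsp/cup = 30.4 tbsp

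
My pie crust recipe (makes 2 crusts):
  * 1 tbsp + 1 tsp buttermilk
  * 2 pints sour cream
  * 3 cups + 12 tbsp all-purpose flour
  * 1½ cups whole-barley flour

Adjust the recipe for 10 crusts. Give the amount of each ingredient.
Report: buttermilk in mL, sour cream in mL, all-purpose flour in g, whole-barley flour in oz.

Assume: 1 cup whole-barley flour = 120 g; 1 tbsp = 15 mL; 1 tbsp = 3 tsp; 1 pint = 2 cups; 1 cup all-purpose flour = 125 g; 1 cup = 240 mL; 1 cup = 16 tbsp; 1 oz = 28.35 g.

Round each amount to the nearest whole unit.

buttermilk: 100 mL; sour cream: 4800 mL; all-purpose flour: 2344 g; whole-barley flour: 32 oz

Scaling factor: 10/2 = 5.
buttermilk: (1 tbsp + 1 tsp = 4/3 tbsp) × 5 × 15 mL/tbsp = 100 mL
sour cream: 2 pint × 5 × 2 cup/pint × 240 mL/cup = 4800 mL
all-purpose flour: (3 cup + 12 tbsp = 3.75 cup) × 5 × 125 g/cup ≈ 2344 g
whole-barley flour: 1.5 cup × 5 × 120 g/cup ÷ 28.35 g/oz ≈ 32 oz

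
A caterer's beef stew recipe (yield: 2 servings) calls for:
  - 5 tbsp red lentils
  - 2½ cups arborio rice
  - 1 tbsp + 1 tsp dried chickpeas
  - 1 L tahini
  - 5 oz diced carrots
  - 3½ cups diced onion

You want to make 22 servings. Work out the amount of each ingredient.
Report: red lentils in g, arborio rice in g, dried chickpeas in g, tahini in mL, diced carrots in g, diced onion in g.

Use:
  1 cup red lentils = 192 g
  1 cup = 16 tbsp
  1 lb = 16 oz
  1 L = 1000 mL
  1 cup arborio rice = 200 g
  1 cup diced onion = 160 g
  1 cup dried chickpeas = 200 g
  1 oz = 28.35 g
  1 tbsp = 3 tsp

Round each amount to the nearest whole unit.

red lentils: 660 g; arborio rice: 5500 g; dried chickpeas: 183 g; tahini: 11000 mL; diced carrots: 1559 g; diced onion: 6160 g

Scaling factor: 22/2 = 11.
red lentils: 5 tbsp × 11 ÷ 16 tbsp/cup × 192 g/cup = 660 g
arborio rice: 2.5 cup × 11 × 200 g/cup = 5500 g
dried chickpeas: (1 tbsp + 1 tsp = 4/3 tbsp) × 11 ÷ 16 tbsp/cup × 200 g/cup ≈ 183 g
tahini: 1 L × 11 × 1000 mL/L = 11000 mL
diced carrots: 5 oz × 11 × 28.35 g/oz ≈ 1559 g
diced onion: 3.5 cup × 11 × 160 g/cup = 6160 g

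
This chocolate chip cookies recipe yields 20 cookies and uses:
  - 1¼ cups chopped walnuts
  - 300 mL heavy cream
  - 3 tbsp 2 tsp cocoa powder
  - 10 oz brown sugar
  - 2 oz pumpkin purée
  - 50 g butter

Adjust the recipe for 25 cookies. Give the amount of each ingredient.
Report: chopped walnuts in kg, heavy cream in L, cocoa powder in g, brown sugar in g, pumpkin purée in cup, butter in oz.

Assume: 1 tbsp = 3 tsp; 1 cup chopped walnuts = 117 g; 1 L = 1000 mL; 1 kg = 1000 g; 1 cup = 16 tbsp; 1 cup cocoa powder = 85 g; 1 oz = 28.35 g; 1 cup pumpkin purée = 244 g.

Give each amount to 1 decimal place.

Scaling factor: 25/20 = 5/4 = 1.25.
chopped walnuts: 1.25 cup × 5/4 × 117 g/cup ÷ 1000 g/kg ≈ 0.2 kg
heavy cream: 300 mL × 5/4 ÷ 1000 mL/L ≈ 0.4 L
cocoa powder: (3 tbsp + 2 tsp = 11/3 tbsp) × 5/4 ÷ 16 tbsp/cup × 85 g/cup ≈ 24.3 g
brown sugar: 10 oz × 5/4 × 28.35 g/oz ≈ 354.4 g
pumpkin purée: 2 oz × 5/4 × 28.35 g/oz ÷ 244 g/cup ≈ 0.3 cup
butter: 50 g × 5/4 ÷ 28.35 g/oz ≈ 2.2 oz

chopped walnuts: 0.2 kg; heavy cream: 0.4 L; cocoa powder: 24.3 g; brown sugar: 354.4 g; pumpkin purée: 0.3 cup; butter: 2.2 oz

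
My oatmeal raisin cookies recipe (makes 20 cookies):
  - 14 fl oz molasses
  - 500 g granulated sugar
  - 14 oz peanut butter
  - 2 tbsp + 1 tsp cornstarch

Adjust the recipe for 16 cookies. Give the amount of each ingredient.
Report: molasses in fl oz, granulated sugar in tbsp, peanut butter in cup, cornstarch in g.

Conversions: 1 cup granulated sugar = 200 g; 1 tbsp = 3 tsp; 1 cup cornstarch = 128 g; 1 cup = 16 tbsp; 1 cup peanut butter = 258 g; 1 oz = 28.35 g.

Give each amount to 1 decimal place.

molasses: 11.2 fl oz; granulated sugar: 32.0 tbsp; peanut butter: 1.2 cup; cornstarch: 14.9 g

Scaling factor: 16/20 = 4/5 = 0.8.
molasses: 14 fl oz × 4/5 = 11.2 fl oz
granulated sugar: 500 g × 4/5 ÷ 200 g/cup × 16 tbsp/cup = 32.0 tbsp
peanut butter: 14 oz × 4/5 × 28.35 g/oz ÷ 258 g/cup ≈ 1.2 cup
cornstarch: (2 tbsp + 1 tsp = 7/3 tbsp) × 4/5 ÷ 16 tbsp/cup × 128 g/cup ≈ 14.9 g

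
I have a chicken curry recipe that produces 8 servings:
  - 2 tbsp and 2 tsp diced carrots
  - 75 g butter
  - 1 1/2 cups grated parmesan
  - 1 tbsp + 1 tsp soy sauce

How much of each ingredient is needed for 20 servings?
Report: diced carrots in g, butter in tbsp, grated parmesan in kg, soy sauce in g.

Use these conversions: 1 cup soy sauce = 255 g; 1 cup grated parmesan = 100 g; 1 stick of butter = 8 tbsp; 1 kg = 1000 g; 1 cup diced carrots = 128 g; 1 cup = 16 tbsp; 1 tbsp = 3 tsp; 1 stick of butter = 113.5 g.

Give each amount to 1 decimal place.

diced carrots: 53.3 g; butter: 13.2 tbsp; grated parmesan: 0.4 kg; soy sauce: 53.1 g

Scaling factor: 20/8 = 5/2 = 2.5.
diced carrots: (2 tbsp + 2 tsp = 8/3 tbsp) × 5/2 ÷ 16 tbsp/cup × 128 g/cup ≈ 53.3 g
butter: 75 g × 5/2 ÷ 113.5 g/stick × 8 tbsp/stick ≈ 13.2 tbsp
grated parmesan: 1.5 cup × 5/2 × 100 g/cup ÷ 1000 g/kg ≈ 0.4 kg
soy sauce: (1 tbsp + 1 tsp = 4/3 tbsp) × 5/2 ÷ 16 tbsp/cup × 255 g/cup ≈ 53.1 g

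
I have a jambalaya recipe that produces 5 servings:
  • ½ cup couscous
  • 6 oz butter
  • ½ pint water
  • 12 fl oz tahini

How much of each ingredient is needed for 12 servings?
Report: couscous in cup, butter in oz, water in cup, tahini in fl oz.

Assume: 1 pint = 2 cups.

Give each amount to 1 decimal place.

Scaling factor: 12/5 = 2.4.
couscous: 0.5 cup × 12/5 = 1.2 cup
butter: 6 oz × 12/5 = 14.4 oz
water: 0.5 pint × 12/5 × 2 cup/pint = 2.4 cup
tahini: 12 fl oz × 12/5 = 28.8 fl oz

couscous: 1.2 cup; butter: 14.4 oz; water: 2.4 cup; tahini: 28.8 fl oz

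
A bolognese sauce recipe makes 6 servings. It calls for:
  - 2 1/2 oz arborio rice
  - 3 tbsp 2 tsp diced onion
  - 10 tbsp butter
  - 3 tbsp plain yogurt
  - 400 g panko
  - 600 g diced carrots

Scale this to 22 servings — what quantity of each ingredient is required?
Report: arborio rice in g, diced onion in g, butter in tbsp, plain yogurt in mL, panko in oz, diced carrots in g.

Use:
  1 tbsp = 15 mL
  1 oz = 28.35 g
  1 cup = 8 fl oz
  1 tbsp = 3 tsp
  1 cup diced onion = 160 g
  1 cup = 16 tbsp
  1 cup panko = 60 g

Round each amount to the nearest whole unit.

Scaling factor: 22/6 = 11/3.
arborio rice: 2.5 oz × 11/3 × 28.35 g/oz ≈ 260 g
diced onion: (3 tbsp + 2 tsp = 11/3 tbsp) × 11/3 ÷ 16 tbsp/cup × 160 g/cup ≈ 134 g
butter: 10 tbsp × 11/3 ≈ 37 tbsp
plain yogurt: 3 tbsp × 11/3 × 15 mL/tbsp = 165 mL
panko: 400 g × 11/3 ÷ 28.35 g/oz ≈ 52 oz
diced carrots: 600 g × 11/3 = 2200 g

arborio rice: 260 g; diced onion: 134 g; butter: 37 tbsp; plain yogurt: 165 mL; panko: 52 oz; diced carrots: 2200 g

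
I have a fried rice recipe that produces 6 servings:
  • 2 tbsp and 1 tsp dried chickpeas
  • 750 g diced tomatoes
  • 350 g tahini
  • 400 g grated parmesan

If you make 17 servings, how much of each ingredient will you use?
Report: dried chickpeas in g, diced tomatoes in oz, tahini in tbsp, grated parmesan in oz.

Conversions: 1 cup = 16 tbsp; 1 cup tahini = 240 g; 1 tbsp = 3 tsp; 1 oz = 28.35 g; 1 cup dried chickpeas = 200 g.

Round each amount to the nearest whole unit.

dried chickpeas: 83 g; diced tomatoes: 75 oz; tahini: 66 tbsp; grated parmesan: 40 oz

Scaling factor: 17/6.
dried chickpeas: (2 tbsp + 1 tsp = 7/3 tbsp) × 17/6 ÷ 16 tbsp/cup × 200 g/cup ≈ 83 g
diced tomatoes: 750 g × 17/6 ÷ 28.35 g/oz ≈ 75 oz
tahini: 350 g × 17/6 ÷ 240 g/cup × 16 tbsp/cup ≈ 66 tbsp
grated parmesan: 400 g × 17/6 ÷ 28.35 g/oz ≈ 40 oz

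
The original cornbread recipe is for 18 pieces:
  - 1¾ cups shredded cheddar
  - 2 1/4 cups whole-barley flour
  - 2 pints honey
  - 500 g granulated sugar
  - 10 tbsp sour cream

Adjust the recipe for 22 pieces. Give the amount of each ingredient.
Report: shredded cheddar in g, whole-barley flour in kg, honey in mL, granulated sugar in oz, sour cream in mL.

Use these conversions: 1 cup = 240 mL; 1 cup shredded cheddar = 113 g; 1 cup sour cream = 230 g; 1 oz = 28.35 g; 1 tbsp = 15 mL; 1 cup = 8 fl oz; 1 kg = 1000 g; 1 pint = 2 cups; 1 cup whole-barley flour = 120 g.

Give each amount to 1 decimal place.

shredded cheddar: 241.7 g; whole-barley flour: 0.3 kg; honey: 1173.3 mL; granulated sugar: 21.6 oz; sour cream: 183.3 mL

Scaling factor: 22/18 = 11/9.
shredded cheddar: 1.75 cup × 11/9 × 113 g/cup ≈ 241.7 g
whole-barley flour: 2.25 cup × 11/9 × 120 g/cup ÷ 1000 g/kg ≈ 0.3 kg
honey: 2 pint × 11/9 × 2 cup/pint × 240 mL/cup ≈ 1173.3 mL
granulated sugar: 500 g × 11/9 ÷ 28.35 g/oz ≈ 21.6 oz
sour cream: 10 tbsp × 11/9 × 15 mL/tbsp ≈ 183.3 mL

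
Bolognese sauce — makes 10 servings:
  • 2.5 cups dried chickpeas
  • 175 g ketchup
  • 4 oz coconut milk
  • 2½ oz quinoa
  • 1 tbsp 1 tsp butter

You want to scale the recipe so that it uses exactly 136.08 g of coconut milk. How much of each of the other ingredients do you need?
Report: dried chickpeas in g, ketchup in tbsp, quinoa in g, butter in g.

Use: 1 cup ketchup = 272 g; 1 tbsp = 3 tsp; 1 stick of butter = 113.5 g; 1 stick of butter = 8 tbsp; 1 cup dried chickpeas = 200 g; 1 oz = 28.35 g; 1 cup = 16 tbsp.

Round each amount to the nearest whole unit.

The original recipe has 113.4 g of coconut milk, so the scaling factor is 136.08 ÷ 113.4 = 6/5 = 1.2.
dried chickpeas: 2.5 cup × 6/5 × 200 g/cup = 600 g
ketchup: 175 g × 6/5 ÷ 272 g/cup × 16 tbsp/cup ≈ 12 tbsp
quinoa: 2.5 oz × 6/5 × 28.35 g/oz ≈ 85 g
butter: (1 tbsp + 1 tsp = 4/3 tbsp) × 6/5 ÷ 8 tbsp/stick × 113.5 g/stick ≈ 23 g

dried chickpeas: 600 g; ketchup: 12 tbsp; quinoa: 85 g; butter: 23 g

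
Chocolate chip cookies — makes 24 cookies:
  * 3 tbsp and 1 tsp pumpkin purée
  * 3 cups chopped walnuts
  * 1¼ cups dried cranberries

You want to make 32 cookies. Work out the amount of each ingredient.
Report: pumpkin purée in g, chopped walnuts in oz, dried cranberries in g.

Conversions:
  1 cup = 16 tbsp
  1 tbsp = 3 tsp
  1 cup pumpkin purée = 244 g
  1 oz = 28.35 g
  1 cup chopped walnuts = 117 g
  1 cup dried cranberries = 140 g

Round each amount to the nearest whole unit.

pumpkin purée: 68 g; chopped walnuts: 17 oz; dried cranberries: 233 g

Scaling factor: 32/24 = 4/3.
pumpkin purée: (3 tbsp + 1 tsp = 10/3 tbsp) × 4/3 ÷ 16 tbsp/cup × 244 g/cup ≈ 68 g
chopped walnuts: 3 cup × 4/3 × 117 g/cup ÷ 28.35 g/oz ≈ 17 oz
dried cranberries: 1.25 cup × 4/3 × 140 g/cup ≈ 233 g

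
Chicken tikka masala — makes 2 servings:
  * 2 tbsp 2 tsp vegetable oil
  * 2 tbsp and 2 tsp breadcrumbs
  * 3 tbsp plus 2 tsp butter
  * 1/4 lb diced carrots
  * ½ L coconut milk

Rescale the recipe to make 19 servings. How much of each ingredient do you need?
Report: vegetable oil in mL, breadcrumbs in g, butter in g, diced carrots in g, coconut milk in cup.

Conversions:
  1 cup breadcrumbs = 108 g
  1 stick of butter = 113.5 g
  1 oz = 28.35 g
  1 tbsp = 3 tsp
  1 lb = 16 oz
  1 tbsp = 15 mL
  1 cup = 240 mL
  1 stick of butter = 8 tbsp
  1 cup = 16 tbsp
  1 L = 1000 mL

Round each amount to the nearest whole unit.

Scaling factor: 19/2 = 9.5.
vegetable oil: (2 tbsp + 2 tsp = 8/3 tbsp) × 19/2 × 15 mL/tbsp = 380 mL
breadcrumbs: (2 tbsp + 2 tsp = 8/3 tbsp) × 19/2 ÷ 16 tbsp/cup × 108 g/cup = 171 g
butter: (3 tbsp + 2 tsp = 11/3 tbsp) × 19/2 ÷ 8 tbsp/stick × 113.5 g/stick ≈ 494 g
diced carrots: 0.25 lb × 19/2 × 16 oz/lb × 28.35 g/oz ≈ 1077 g
coconut milk: 0.5 L × 19/2 × 1000 mL/L ÷ 240 mL/cup ≈ 20 cup

vegetable oil: 380 mL; breadcrumbs: 171 g; butter: 494 g; diced carrots: 1077 g; coconut milk: 20 cup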